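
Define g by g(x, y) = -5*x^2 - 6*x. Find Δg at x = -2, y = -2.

∂²g/∂x² = -10
∂²g/∂y² = 0
∇²g = -10
At (-2, -2): -10.

-10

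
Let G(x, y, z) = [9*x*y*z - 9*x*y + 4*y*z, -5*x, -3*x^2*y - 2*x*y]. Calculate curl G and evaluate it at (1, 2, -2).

(-5, 42, 30)

(∇×G)₁ = ∂G₃/∂y − ∂G₂/∂z = -3*x^2 - 2*x
(∇×G)₂ = ∂G₁/∂z − ∂G₃/∂x = 15*x*y + 6*y
(∇×G)₃ = ∂G₂/∂x − ∂G₁/∂y = -9*x*z + 9*x - 4*z - 5
∇×G = (-3*x^2 - 2*x, 15*x*y + 6*y, -9*x*z + 9*x - 4*z - 5)
At (1, 2, -2): (-5, 42, 30).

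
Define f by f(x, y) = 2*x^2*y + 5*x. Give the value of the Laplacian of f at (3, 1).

∂²f/∂x² = 4*y
∂²f/∂y² = 0
∇²f = 4*y
At (3, 1): 4.

4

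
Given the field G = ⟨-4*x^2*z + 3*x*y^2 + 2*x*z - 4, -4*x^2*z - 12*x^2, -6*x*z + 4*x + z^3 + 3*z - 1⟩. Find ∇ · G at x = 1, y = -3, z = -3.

69

∂G₁/∂x = -8*x*z + 3*y^2 + 2*z
∂G₂/∂y = 0
∂G₃/∂z = -6*x + 3*z^2 + 3
∇·G = -8*x*z - 6*x + 3*y^2 + 3*z^2 + 2*z + 3
At (1, -3, -3): 69.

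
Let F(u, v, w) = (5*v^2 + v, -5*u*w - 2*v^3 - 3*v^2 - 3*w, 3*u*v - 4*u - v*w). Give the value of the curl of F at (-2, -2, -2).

(-11, 10, 29)

(∇×F)₁ = ∂F₃/∂v − ∂F₂/∂w = 8*u - w + 3
(∇×F)₂ = ∂F₁/∂w − ∂F₃/∂u = -3*v + 4
(∇×F)₃ = ∂F₂/∂u − ∂F₁/∂v = -10*v - 5*w - 1
∇×F = (8*u - w + 3, -3*v + 4, -10*v - 5*w - 1)
At (-2, -2, -2): (-11, 10, 29).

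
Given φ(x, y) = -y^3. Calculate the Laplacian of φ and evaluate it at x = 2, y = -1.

∂²φ/∂x² = 0
∂²φ/∂y² = -6*y
∇²φ = -6*y
At (2, -1): 6.

6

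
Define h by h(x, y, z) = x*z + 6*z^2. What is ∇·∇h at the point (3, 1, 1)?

12

∂²h/∂x² = 0
∂²h/∂y² = 0
∂²h/∂z² = 12
∇²h = 12
At (3, 1, 1): 12.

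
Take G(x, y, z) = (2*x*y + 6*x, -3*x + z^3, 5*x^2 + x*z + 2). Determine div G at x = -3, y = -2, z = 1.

∂G₁/∂x = 2*y + 6
∂G₂/∂y = 0
∂G₃/∂z = x
∇·G = x + 2*y + 6
At (-3, -2, 1): -1.

-1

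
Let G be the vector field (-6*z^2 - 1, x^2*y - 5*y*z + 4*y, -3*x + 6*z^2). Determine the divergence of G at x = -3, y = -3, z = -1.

∂G₁/∂x = 0
∂G₂/∂y = x^2 - 5*z + 4
∂G₃/∂z = 12*z
∇·G = x^2 + 7*z + 4
At (-3, -3, -1): 6.

6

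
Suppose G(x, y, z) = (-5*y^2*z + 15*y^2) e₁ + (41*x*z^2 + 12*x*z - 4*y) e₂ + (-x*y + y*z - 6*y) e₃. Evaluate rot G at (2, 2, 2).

(∇×G)₁ = ∂G₃/∂y − ∂G₂/∂z = -82*x*z - 13*x + z - 6
(∇×G)₂ = ∂G₁/∂z − ∂G₃/∂x = -5*y^2 + y
(∇×G)₃ = ∂G₂/∂x − ∂G₁/∂y = 10*y*z - 30*y + 41*z^2 + 12*z
∇×G = (-82*x*z - 13*x + z - 6, -5*y^2 + y, 10*y*z - 30*y + 41*z^2 + 12*z)
At (2, 2, 2): (-358, -18, 168).

(-358, -18, 168)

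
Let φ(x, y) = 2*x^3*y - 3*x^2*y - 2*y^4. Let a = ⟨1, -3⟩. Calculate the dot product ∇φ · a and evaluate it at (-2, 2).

348

∂φ/∂x = 6*x^2*y - 6*x*y
∂φ/∂y = 2*x^3 - 3*x^2 - 8*y^3
∇φ at (-2, 2) = (72, -92)
∇φ · a = (72)(1) + (-92)(-3) = 348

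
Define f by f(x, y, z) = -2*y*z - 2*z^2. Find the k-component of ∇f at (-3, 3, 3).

(∇f)_3 = ∂f/∂z = -2*y - 4*z
At (-3, 3, 3): -18.

-18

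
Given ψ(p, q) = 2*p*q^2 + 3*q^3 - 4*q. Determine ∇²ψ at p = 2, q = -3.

∂²ψ/∂p² = 0
∂²ψ/∂q² = 2*(2*p + 9*q)
∇²ψ = 4*p + 18*q
At (2, -3): -46.

-46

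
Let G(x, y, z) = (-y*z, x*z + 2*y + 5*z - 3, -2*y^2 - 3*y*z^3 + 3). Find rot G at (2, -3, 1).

(2, 3, 2)

(∇×G)₁ = ∂G₃/∂y − ∂G₂/∂z = -x - 4*y - 3*z^3 - 5
(∇×G)₂ = ∂G₁/∂z − ∂G₃/∂x = -y
(∇×G)₃ = ∂G₂/∂x − ∂G₁/∂y = 2*z
∇×G = (-x - 4*y - 3*z^3 - 5, -y, 2*z)
At (2, -3, 1): (2, 3, 2).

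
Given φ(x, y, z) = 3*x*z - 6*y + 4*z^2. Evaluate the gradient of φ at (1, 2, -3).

(-9, -6, -21)

∂φ/∂x = 3*z
∂φ/∂y = -6
∂φ/∂z = 3*x + 8*z
∇φ = (3*z, -6, 3*x + 8*z)
At (1, 2, -3): (-9, -6, -21).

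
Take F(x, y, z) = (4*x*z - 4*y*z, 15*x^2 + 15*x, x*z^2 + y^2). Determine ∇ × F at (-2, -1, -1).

(∇×F)₁ = ∂F₃/∂y − ∂F₂/∂z = 2*y
(∇×F)₂ = ∂F₁/∂z − ∂F₃/∂x = 4*x - 4*y - z^2
(∇×F)₃ = ∂F₂/∂x − ∂F₁/∂y = 30*x + 4*z + 15
∇×F = (2*y, 4*x - 4*y - z^2, 30*x + 4*z + 15)
At (-2, -1, -1): (-2, -5, -49).

(-2, -5, -49)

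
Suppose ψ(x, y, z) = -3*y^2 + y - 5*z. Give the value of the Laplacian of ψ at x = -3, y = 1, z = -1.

-6

∂²ψ/∂x² = 0
∂²ψ/∂y² = -6
∂²ψ/∂z² = 0
∇²ψ = -6
At (-3, 1, -1): -6.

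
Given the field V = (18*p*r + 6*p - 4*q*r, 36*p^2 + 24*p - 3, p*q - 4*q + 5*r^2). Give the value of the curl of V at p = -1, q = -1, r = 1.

(-5, -13, -44)

(∇×V)₁ = ∂V₃/∂q − ∂V₂/∂r = p - 4
(∇×V)₂ = ∂V₁/∂r − ∂V₃/∂p = 18*p - 5*q
(∇×V)₃ = ∂V₂/∂p − ∂V₁/∂q = 72*p + 4*r + 24
∇×V = (p - 4, 18*p - 5*q, 72*p + 4*r + 24)
At (-1, -1, 1): (-5, -13, -44).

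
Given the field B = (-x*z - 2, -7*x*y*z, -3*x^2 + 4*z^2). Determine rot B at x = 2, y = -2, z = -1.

(∇×B)₁ = ∂B₃/∂y − ∂B₂/∂z = 7*x*y
(∇×B)₂ = ∂B₁/∂z − ∂B₃/∂x = 5*x
(∇×B)₃ = ∂B₂/∂x − ∂B₁/∂y = -7*y*z
∇×B = (7*x*y, 5*x, -7*y*z)
At (2, -2, -1): (-28, 10, -14).

(-28, 10, -14)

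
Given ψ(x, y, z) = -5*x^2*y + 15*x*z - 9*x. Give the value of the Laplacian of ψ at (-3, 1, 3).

∂²ψ/∂x² = -10*y
∂²ψ/∂y² = 0
∂²ψ/∂z² = 0
∇²ψ = -10*y
At (-3, 1, 3): -10.

-10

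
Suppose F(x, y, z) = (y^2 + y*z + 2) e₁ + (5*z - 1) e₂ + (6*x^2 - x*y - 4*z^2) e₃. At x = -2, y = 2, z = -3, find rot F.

(-3, 28, -1)

(∇×F)₁ = ∂F₃/∂y − ∂F₂/∂z = -x - 5
(∇×F)₂ = ∂F₁/∂z − ∂F₃/∂x = -12*x + 2*y
(∇×F)₃ = ∂F₂/∂x − ∂F₁/∂y = -2*y - z
∇×F = (-x - 5, -12*x + 2*y, -2*y - z)
At (-2, 2, -3): (-3, 28, -1).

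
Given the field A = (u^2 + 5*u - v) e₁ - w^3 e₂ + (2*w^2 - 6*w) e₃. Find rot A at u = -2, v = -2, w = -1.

(∇×A)₁ = ∂A₃/∂v − ∂A₂/∂w = 3*w^2
(∇×A)₂ = ∂A₁/∂w − ∂A₃/∂u = 0
(∇×A)₃ = ∂A₂/∂u − ∂A₁/∂v = 1
∇×A = (3*w^2, 0, 1)
At (-2, -2, -1): (3, 0, 1).

(3, 0, 1)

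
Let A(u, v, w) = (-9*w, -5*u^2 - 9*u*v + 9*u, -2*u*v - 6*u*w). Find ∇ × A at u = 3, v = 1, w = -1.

(∇×A)₁ = ∂A₃/∂v − ∂A₂/∂w = -2*u
(∇×A)₂ = ∂A₁/∂w − ∂A₃/∂u = 2*v + 6*w - 9
(∇×A)₃ = ∂A₂/∂u − ∂A₁/∂v = -10*u - 9*v + 9
∇×A = (-2*u, 2*v + 6*w - 9, -10*u - 9*v + 9)
At (3, 1, -1): (-6, -13, -30).

(-6, -13, -30)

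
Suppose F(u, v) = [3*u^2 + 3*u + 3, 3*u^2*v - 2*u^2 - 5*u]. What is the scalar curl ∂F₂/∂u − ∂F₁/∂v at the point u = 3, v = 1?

∂F₂/∂u = 6*u*v - 4*u - 5
∂F₁/∂v = 0
Scalar curl = 6*u*v - 4*u - 5
At (3, 1): 1.

1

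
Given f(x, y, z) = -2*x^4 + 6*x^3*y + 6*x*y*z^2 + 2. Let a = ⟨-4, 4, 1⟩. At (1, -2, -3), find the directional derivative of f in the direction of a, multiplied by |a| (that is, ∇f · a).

920

∂f/∂x = -8*x^3 + 18*x^2*y + 6*y*z^2
∂f/∂y = 6*x^3 + 6*x*z^2
∂f/∂z = 12*x*y*z
∇f at (1, -2, -3) = (-152, 60, 72)
∇f · a = (-152)(-4) + (60)(4) + (72)(1) = 920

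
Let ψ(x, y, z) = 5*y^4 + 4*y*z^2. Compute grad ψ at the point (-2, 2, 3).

∂ψ/∂x = 0
∂ψ/∂y = 20*y^3 + 4*z^2
∂ψ/∂z = 8*y*z
∇ψ = (0, 20*y^3 + 4*z^2, 8*y*z)
At (-2, 2, 3): (0, 196, 48).

(0, 196, 48)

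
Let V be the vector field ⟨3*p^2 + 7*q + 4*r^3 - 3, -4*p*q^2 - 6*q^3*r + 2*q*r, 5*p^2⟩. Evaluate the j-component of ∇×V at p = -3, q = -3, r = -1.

(∇×V)_2 = ∂V₁/∂r − ∂V₃/∂p
= 12*r^2 − (10*p)
= -10*p + 12*r^2
At (-3, -3, -1): 42.

42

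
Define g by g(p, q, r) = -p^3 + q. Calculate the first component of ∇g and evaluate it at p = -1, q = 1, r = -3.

-3

(∇g)_1 = ∂g/∂p = -3*p^2
At (-1, 1, -3): -3.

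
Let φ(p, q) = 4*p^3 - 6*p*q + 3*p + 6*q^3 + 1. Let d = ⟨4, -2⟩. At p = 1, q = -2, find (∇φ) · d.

-24

∂φ/∂p = 12*p^2 - 6*q + 3
∂φ/∂q = -6*p + 18*q^2
∇φ at (1, -2) = (27, 66)
∇φ · d = (27)(4) + (66)(-2) = -24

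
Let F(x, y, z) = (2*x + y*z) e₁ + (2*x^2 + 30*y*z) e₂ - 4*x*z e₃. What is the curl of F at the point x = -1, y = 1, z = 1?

(∇×F)₁ = ∂F₃/∂y − ∂F₂/∂z = -30*y
(∇×F)₂ = ∂F₁/∂z − ∂F₃/∂x = y + 4*z
(∇×F)₃ = ∂F₂/∂x − ∂F₁/∂y = 4*x - z
∇×F = (-30*y, y + 4*z, 4*x - z)
At (-1, 1, 1): (-30, 5, -5).

(-30, 5, -5)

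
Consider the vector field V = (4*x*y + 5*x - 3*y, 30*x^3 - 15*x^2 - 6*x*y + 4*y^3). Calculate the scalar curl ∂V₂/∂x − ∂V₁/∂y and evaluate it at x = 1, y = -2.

71

∂V₂/∂x = 90*x^2 - 30*x - 6*y
∂V₁/∂y = 4*x - 3
Scalar curl = 90*x^2 - 34*x - 6*y + 3
At (1, -2): 71.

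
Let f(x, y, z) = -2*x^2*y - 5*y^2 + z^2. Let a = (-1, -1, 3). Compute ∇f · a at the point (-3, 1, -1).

10

∂f/∂x = -4*x*y
∂f/∂y = -2*x^2 - 10*y
∂f/∂z = 2*z
∇f at (-3, 1, -1) = (12, -28, -2)
∇f · a = (12)(-1) + (-28)(-1) + (-2)(3) = 10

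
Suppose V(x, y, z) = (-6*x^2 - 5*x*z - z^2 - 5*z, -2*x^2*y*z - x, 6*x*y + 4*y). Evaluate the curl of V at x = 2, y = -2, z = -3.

(∇×V)₁ = ∂V₃/∂y − ∂V₂/∂z = 2*x^2*y + 6*x + 4
(∇×V)₂ = ∂V₁/∂z − ∂V₃/∂x = -5*x - 6*y - 2*z - 5
(∇×V)₃ = ∂V₂/∂x − ∂V₁/∂y = -4*x*y*z - 1
∇×V = (2*x^2*y + 6*x + 4, -5*x - 6*y - 2*z - 5, -4*x*y*z - 1)
At (2, -2, -3): (0, 3, -49).

(0, 3, -49)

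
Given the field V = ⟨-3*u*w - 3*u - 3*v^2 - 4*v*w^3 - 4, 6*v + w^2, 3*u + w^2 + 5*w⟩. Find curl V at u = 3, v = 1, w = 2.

(-4, -60, 38)

(∇×V)₁ = ∂V₃/∂v − ∂V₂/∂w = -2*w
(∇×V)₂ = ∂V₁/∂w − ∂V₃/∂u = -3*u - 12*v*w^2 - 3
(∇×V)₃ = ∂V₂/∂u − ∂V₁/∂v = 6*v + 4*w^3
∇×V = (-2*w, -3*u - 12*v*w^2 - 3, 6*v + 4*w^3)
At (3, 1, 2): (-4, -60, 38).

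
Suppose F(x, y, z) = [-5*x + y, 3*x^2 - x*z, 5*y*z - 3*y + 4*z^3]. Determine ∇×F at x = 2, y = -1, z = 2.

(9, 0, 9)

(∇×F)₁ = ∂F₃/∂y − ∂F₂/∂z = x + 5*z - 3
(∇×F)₂ = ∂F₁/∂z − ∂F₃/∂x = 0
(∇×F)₃ = ∂F₂/∂x − ∂F₁/∂y = 6*x - z - 1
∇×F = (x + 5*z - 3, 0, 6*x - z - 1)
At (2, -1, 2): (9, 0, 9).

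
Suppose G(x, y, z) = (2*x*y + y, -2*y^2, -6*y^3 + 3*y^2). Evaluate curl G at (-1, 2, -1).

(-60, 0, 1)

(∇×G)₁ = ∂G₃/∂y − ∂G₂/∂z = -18*y^2 + 6*y
(∇×G)₂ = ∂G₁/∂z − ∂G₃/∂x = 0
(∇×G)₃ = ∂G₂/∂x − ∂G₁/∂y = -2*x - 1
∇×G = (-18*y^2 + 6*y, 0, -2*x - 1)
At (-1, 2, -1): (-60, 0, 1).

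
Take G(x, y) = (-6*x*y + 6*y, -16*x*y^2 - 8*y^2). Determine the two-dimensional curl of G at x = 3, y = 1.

∂G₂/∂x = -16*y^2
∂G₁/∂y = -6*x + 6
Scalar curl = 6*x - 16*y^2 - 6
At (3, 1): -4.

-4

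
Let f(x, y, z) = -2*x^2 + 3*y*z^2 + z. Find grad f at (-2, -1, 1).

∂f/∂x = -4*x
∂f/∂y = 3*z^2
∂f/∂z = 6*y*z + 1
∇f = (-4*x, 3*z^2, 6*y*z + 1)
At (-2, -1, 1): (8, 3, -5).

(8, 3, -5)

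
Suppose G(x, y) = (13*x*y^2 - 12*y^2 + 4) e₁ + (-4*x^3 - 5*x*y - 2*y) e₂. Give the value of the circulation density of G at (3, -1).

∂G₂/∂x = -12*x^2 - 5*y
∂G₁/∂y = 26*x*y - 24*y
Scalar curl = -12*x^2 - 26*x*y + 19*y
At (3, -1): -49.

-49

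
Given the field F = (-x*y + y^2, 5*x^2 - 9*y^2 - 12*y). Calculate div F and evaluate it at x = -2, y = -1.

7

∂F₁/∂x = -y
∂F₂/∂y = -18*y - 12
∇·F = -19*y - 12
At (-2, -1): 7.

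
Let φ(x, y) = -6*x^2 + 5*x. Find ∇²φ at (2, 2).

-12

∂²φ/∂x² = -12
∂²φ/∂y² = 0
∇²φ = -12
At (2, 2): -12.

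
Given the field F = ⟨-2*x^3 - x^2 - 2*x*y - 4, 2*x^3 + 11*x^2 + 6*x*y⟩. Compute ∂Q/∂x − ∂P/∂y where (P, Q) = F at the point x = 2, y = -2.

∂F₂/∂x = 6*x^2 + 22*x + 6*y
∂F₁/∂y = -2*x
Scalar curl = 6*x^2 + 24*x + 6*y
At (2, -2): 60.

60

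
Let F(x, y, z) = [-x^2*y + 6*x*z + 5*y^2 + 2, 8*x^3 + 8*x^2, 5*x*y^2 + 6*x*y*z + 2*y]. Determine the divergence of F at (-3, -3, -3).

18

∂F₁/∂x = -2*x*y + 6*z
∂F₂/∂y = 0
∂F₃/∂z = 6*x*y
∇·F = 4*x*y + 6*z
At (-3, -3, -3): 18.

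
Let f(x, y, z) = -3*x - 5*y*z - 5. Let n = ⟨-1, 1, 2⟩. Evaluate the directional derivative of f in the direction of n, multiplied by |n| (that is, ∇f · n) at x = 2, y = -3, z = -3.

∂f/∂x = -3
∂f/∂y = -5*z
∂f/∂z = -5*y
∇f at (2, -3, -3) = (-3, 15, 15)
∇f · n = (-3)(-1) + (15)(1) + (15)(2) = 48

48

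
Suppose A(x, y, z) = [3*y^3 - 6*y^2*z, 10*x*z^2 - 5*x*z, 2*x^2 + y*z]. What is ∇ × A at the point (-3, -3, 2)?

(∇×A)₁ = ∂A₃/∂y − ∂A₂/∂z = -20*x*z + 5*x + z
(∇×A)₂ = ∂A₁/∂z − ∂A₃/∂x = -4*x - 6*y^2
(∇×A)₃ = ∂A₂/∂x − ∂A₁/∂y = -9*y^2 + 12*y*z + 10*z^2 - 5*z
∇×A = (-20*x*z + 5*x + z, -4*x - 6*y^2, -9*y^2 + 12*y*z + 10*z^2 - 5*z)
At (-3, -3, 2): (107, -42, -123).

(107, -42, -123)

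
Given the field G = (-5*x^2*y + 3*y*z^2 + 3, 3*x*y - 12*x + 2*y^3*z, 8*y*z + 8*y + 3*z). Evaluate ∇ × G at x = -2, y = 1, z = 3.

(30, 18, -16)

(∇×G)₁ = ∂G₃/∂y − ∂G₂/∂z = -2*y^3 + 8*z + 8
(∇×G)₂ = ∂G₁/∂z − ∂G₃/∂x = 6*y*z
(∇×G)₃ = ∂G₂/∂x − ∂G₁/∂y = 5*x^2 + 3*y - 3*z^2 - 12
∇×G = (-2*y^3 + 8*z + 8, 6*y*z, 5*x^2 + 3*y - 3*z^2 - 12)
At (-2, 1, 3): (30, 18, -16).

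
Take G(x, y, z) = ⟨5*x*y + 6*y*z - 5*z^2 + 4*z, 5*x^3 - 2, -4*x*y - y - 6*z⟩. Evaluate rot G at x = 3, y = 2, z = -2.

(-13, 44, 132)

(∇×G)₁ = ∂G₃/∂y − ∂G₂/∂z = -4*x - 1
(∇×G)₂ = ∂G₁/∂z − ∂G₃/∂x = 10*y - 10*z + 4
(∇×G)₃ = ∂G₂/∂x − ∂G₁/∂y = 15*x^2 - 5*x - 6*z
∇×G = (-4*x - 1, 10*y - 10*z + 4, 15*x^2 - 5*x - 6*z)
At (3, 2, -2): (-13, 44, 132).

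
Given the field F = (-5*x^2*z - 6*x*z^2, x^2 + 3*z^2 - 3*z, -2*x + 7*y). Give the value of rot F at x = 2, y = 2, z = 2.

(∇×F)₁ = ∂F₃/∂y − ∂F₂/∂z = -6*z + 10
(∇×F)₂ = ∂F₁/∂z − ∂F₃/∂x = -5*x^2 - 12*x*z + 2
(∇×F)₃ = ∂F₂/∂x − ∂F₁/∂y = 2*x
∇×F = (-6*z + 10, -5*x^2 - 12*x*z + 2, 2*x)
At (2, 2, 2): (-2, -66, 4).

(-2, -66, 4)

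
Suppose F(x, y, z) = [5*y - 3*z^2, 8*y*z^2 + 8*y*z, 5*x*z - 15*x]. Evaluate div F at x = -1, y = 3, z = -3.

43

∂F₁/∂x = 0
∂F₂/∂y = 8*z^2 + 8*z
∂F₃/∂z = 5*x
∇·F = 5*x + 8*z^2 + 8*z
At (-1, 3, -3): 43.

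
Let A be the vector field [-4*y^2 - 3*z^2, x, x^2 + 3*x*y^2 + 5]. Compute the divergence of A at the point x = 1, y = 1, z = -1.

∂A₁/∂x = 0
∂A₂/∂y = 0
∂A₃/∂z = 0
∇·A = 0
At (1, 1, -1): 0.

0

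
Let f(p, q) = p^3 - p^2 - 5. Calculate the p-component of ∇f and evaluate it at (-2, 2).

(∇f)_1 = ∂f/∂p = 3*p^2 - 2*p
At (-2, 2): 16.

16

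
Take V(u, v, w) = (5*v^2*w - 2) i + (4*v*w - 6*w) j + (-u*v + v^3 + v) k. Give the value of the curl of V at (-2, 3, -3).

(24, 48, 90)

(∇×V)₁ = ∂V₃/∂v − ∂V₂/∂w = -u + 3*v^2 - 4*v + 7
(∇×V)₂ = ∂V₁/∂w − ∂V₃/∂u = 5*v^2 + v
(∇×V)₃ = ∂V₂/∂u − ∂V₁/∂v = -10*v*w
∇×V = (-u + 3*v^2 - 4*v + 7, 5*v^2 + v, -10*v*w)
At (-2, 3, -3): (24, 48, 90).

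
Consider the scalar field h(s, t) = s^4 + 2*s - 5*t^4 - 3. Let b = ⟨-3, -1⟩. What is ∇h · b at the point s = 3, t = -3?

-870

∂h/∂s = 4*s^3 + 2
∂h/∂t = -20*t^3
∇h at (3, -3) = (110, 540)
∇h · b = (110)(-3) + (540)(-1) = -870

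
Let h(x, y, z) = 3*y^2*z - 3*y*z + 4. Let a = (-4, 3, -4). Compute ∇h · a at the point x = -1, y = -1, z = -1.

3

∂h/∂x = 0
∂h/∂y = 6*y*z - 3*z
∂h/∂z = 3*y^2 - 3*y
∇h at (-1, -1, -1) = (0, 9, 6)
∇h · a = (0)(-4) + (9)(3) + (6)(-4) = 3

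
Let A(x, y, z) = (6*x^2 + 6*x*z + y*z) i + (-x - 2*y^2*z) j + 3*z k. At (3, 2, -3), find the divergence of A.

∂A₁/∂x = 12*x + 6*z
∂A₂/∂y = -4*y*z
∂A₃/∂z = 3
∇·A = 12*x - 4*y*z + 6*z + 3
At (3, 2, -3): 45.

45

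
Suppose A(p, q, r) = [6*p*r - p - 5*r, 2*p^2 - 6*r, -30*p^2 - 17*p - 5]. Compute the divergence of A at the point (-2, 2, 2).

∂A₁/∂p = 6*r - 1
∂A₂/∂q = 0
∂A₃/∂r = 0
∇·A = 6*r - 1
At (-2, 2, 2): 11.

11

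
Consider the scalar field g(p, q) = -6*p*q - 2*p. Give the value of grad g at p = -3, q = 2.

(-14, 18)

∂g/∂p = -6*q - 2
∂g/∂q = -6*p
∇g = (-6*q - 2, -6*p)
At (-3, 2): (-14, 18).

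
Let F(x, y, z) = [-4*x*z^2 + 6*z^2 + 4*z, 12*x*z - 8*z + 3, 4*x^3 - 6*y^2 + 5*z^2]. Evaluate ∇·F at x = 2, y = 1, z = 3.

-6

∂F₁/∂x = -4*z^2
∂F₂/∂y = 0
∂F₃/∂z = 10*z
∇·F = -4*z^2 + 10*z
At (2, 1, 3): -6.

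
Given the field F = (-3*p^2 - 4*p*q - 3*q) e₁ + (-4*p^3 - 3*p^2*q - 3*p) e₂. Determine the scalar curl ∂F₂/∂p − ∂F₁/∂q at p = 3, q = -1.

-78

∂F₂/∂p = -12*p^2 - 6*p*q - 3
∂F₁/∂q = -4*p - 3
Scalar curl = -12*p^2 - 6*p*q + 4*p
At (3, -1): -78.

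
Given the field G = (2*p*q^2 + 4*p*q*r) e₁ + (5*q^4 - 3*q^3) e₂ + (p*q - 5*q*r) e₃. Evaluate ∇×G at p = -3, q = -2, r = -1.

(2, 26, -36)

(∇×G)₁ = ∂G₃/∂q − ∂G₂/∂r = p - 5*r
(∇×G)₂ = ∂G₁/∂r − ∂G₃/∂p = 4*p*q - q
(∇×G)₃ = ∂G₂/∂p − ∂G₁/∂q = -4*p*q - 4*p*r
∇×G = (p - 5*r, 4*p*q - q, -4*p*q - 4*p*r)
At (-3, -2, -1): (2, 26, -36).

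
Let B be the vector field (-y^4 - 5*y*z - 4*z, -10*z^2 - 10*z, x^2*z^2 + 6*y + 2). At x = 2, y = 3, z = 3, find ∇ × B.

(∇×B)₁ = ∂B₃/∂y − ∂B₂/∂z = 20*z + 16
(∇×B)₂ = ∂B₁/∂z − ∂B₃/∂x = -2*x*z^2 - 5*y - 4
(∇×B)₃ = ∂B₂/∂x − ∂B₁/∂y = 4*y^3 + 5*z
∇×B = (20*z + 16, -2*x*z^2 - 5*y - 4, 4*y^3 + 5*z)
At (2, 3, 3): (76, -55, 123).

(76, -55, 123)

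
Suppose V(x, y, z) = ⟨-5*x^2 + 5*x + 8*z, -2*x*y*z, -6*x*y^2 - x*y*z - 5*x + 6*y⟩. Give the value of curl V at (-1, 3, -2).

(∇×V)₁ = ∂V₃/∂y − ∂V₂/∂z = -10*x*y - x*z + 6
(∇×V)₂ = ∂V₁/∂z − ∂V₃/∂x = 6*y^2 + y*z + 13
(∇×V)₃ = ∂V₂/∂x − ∂V₁/∂y = -2*y*z
∇×V = (-10*x*y - x*z + 6, 6*y^2 + y*z + 13, -2*y*z)
At (-1, 3, -2): (34, 61, 12).

(34, 61, 12)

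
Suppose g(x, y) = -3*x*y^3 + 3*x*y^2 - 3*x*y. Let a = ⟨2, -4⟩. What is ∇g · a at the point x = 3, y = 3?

∂g/∂x = -3*y^3 + 3*y^2 - 3*y
∂g/∂y = -9*x*y^2 + 6*x*y - 3*x
∇g at (3, 3) = (-63, -198)
∇g · a = (-63)(2) + (-198)(-4) = 666

666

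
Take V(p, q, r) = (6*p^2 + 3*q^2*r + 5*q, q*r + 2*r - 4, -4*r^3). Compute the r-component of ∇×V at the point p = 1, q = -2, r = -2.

(∇×V)_3 = ∂V₂/∂p − ∂V₁/∂q
= 0 − (6*q*r + 5)
= -6*q*r - 5
At (1, -2, -2): -29.

-29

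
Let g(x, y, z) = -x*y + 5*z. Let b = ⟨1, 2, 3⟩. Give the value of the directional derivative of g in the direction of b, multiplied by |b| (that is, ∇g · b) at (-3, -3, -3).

24

∂g/∂x = -y
∂g/∂y = -x
∂g/∂z = 5
∇g at (-3, -3, -3) = (3, 3, 5)
∇g · b = (3)(1) + (3)(2) + (5)(3) = 24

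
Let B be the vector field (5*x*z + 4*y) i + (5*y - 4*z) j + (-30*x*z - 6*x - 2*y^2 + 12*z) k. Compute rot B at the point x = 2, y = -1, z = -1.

(8, -14, -4)

(∇×B)₁ = ∂B₃/∂y − ∂B₂/∂z = -4*y + 4
(∇×B)₂ = ∂B₁/∂z − ∂B₃/∂x = 5*x + 30*z + 6
(∇×B)₃ = ∂B₂/∂x − ∂B₁/∂y = -4
∇×B = (-4*y + 4, 5*x + 30*z + 6, -4)
At (2, -1, -1): (8, -14, -4).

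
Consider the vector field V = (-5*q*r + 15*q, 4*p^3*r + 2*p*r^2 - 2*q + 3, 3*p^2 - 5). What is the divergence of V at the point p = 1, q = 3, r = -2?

∂V₁/∂p = 0
∂V₂/∂q = -2
∂V₃/∂r = 0
∇·V = -2
At (1, 3, -2): -2.

-2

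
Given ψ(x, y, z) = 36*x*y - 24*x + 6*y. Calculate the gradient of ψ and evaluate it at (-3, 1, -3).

(12, -102, 0)

∂ψ/∂x = 36*y - 24
∂ψ/∂y = 36*x + 6
∂ψ/∂z = 0
∇ψ = (36*y - 24, 36*x + 6, 0)
At (-3, 1, -3): (12, -102, 0).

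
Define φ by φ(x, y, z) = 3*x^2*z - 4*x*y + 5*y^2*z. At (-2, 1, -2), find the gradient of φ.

(20, -12, 17)

∂φ/∂x = 6*x*z - 4*y
∂φ/∂y = -4*x + 10*y*z
∂φ/∂z = 3*x^2 + 5*y^2
∇φ = (6*x*z - 4*y, -4*x + 10*y*z, 3*x^2 + 5*y^2)
At (-2, 1, -2): (20, -12, 17).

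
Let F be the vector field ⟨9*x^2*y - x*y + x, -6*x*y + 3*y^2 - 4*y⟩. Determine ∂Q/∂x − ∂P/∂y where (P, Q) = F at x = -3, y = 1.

∂F₂/∂x = -6*y
∂F₁/∂y = 9*x^2 - x
Scalar curl = -9*x^2 + x - 6*y
At (-3, 1): -90.

-90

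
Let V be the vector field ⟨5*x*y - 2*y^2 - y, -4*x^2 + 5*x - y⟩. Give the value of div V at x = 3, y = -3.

∂V₁/∂x = 5*y
∂V₂/∂y = -1
∇·V = 5*y - 1
At (3, -3): -16.

-16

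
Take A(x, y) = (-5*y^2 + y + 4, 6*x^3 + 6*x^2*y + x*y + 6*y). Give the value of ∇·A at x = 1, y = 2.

13

∂A₁/∂x = 0
∂A₂/∂y = 6*x^2 + x + 6
∇·A = 6*x^2 + x + 6
At (1, 2): 13.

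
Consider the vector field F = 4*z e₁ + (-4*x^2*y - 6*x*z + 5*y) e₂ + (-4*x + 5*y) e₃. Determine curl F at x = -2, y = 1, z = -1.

(-7, 8, 22)

(∇×F)₁ = ∂F₃/∂y − ∂F₂/∂z = 6*x + 5
(∇×F)₂ = ∂F₁/∂z − ∂F₃/∂x = 8
(∇×F)₃ = ∂F₂/∂x − ∂F₁/∂y = -8*x*y - 6*z
∇×F = (6*x + 5, 8, -8*x*y - 6*z)
At (-2, 1, -1): (-7, 8, 22).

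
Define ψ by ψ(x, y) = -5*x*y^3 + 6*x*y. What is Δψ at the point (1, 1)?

-30

∂²ψ/∂x² = 0
∂²ψ/∂y² = -30*x*y
∇²ψ = -30*x*y
At (1, 1): -30.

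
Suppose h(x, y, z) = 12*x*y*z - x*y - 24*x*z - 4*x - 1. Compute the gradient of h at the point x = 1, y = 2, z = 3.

∂h/∂x = 12*y*z - y - 24*z - 4
∂h/∂y = 12*x*z - x
∂h/∂z = 12*x*y - 24*x
∇h = (12*y*z - y - 24*z - 4, 12*x*z - x, 12*x*y - 24*x)
At (1, 2, 3): (-6, 35, 0).

(-6, 35, 0)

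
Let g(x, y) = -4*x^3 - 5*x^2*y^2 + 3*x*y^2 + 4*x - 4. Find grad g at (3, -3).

(-347, 216)

∂g/∂x = -12*x^2 - 10*x*y^2 + 3*y^2 + 4
∂g/∂y = -10*x^2*y + 6*x*y
∇g = (-12*x^2 - 10*x*y^2 + 3*y^2 + 4, -10*x^2*y + 6*x*y)
At (3, -3): (-347, 216).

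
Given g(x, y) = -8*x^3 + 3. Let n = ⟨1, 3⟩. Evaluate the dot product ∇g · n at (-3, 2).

∂g/∂x = -24*x^2
∂g/∂y = 0
∇g at (-3, 2) = (-216, 0)
∇g · n = (-216)(1) + (0)(3) = -216

-216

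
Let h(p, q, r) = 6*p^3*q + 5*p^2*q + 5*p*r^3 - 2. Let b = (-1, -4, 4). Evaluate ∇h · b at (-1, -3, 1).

-37

∂h/∂p = 18*p^2*q + 10*p*q + 5*r^3
∂h/∂q = 6*p^3 + 5*p^2
∂h/∂r = 15*p*r^2
∇h at (-1, -3, 1) = (-19, -1, -15)
∇h · b = (-19)(-1) + (-1)(-4) + (-15)(4) = -37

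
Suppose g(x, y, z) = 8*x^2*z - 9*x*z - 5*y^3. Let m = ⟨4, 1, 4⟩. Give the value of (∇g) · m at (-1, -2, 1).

-92

∂g/∂x = 16*x*z - 9*z
∂g/∂y = -15*y^2
∂g/∂z = 8*x^2 - 9*x
∇g at (-1, -2, 1) = (-25, -60, 17)
∇g · m = (-25)(4) + (-60)(1) + (17)(4) = -92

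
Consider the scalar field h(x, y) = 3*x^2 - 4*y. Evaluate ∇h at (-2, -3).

∂h/∂x = 6*x
∂h/∂y = -4
∇h = (6*x, -4)
At (-2, -3): (-12, -4).

(-12, -4)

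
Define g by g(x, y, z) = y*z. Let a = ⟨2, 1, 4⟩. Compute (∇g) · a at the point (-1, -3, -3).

-15

∂g/∂x = 0
∂g/∂y = z
∂g/∂z = y
∇g at (-1, -3, -3) = (0, -3, -3)
∇g · a = (0)(2) + (-3)(1) + (-3)(4) = -15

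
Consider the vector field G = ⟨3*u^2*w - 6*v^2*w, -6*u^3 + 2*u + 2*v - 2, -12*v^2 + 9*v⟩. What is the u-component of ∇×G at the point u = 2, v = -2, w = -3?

57

(∇×G)_1 = ∂G₃/∂v − ∂G₂/∂w
= -24*v + 9 − (0)
= -24*v + 9
At (2, -2, -3): 57.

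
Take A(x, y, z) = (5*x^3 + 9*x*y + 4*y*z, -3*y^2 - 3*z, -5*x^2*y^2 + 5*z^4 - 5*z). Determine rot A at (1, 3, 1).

(-27, 102, -13)

(∇×A)₁ = ∂A₃/∂y − ∂A₂/∂z = -10*x^2*y + 3
(∇×A)₂ = ∂A₁/∂z − ∂A₃/∂x = 10*x*y^2 + 4*y
(∇×A)₃ = ∂A₂/∂x − ∂A₁/∂y = -9*x - 4*z
∇×A = (-10*x^2*y + 3, 10*x*y^2 + 4*y, -9*x - 4*z)
At (1, 3, 1): (-27, 102, -13).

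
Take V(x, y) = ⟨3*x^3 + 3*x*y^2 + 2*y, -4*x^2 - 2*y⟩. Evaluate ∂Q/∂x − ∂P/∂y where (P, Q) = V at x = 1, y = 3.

∂V₂/∂x = -8*x
∂V₁/∂y = 6*x*y + 2
Scalar curl = -6*x*y - 8*x - 2
At (1, 3): -28.

-28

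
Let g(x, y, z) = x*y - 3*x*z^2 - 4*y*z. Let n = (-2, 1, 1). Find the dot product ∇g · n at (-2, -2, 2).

50

∂g/∂x = y - 3*z^2
∂g/∂y = x - 4*z
∂g/∂z = -6*x*z - 4*y
∇g at (-2, -2, 2) = (-14, -10, 32)
∇g · n = (-14)(-2) + (-10)(1) + (32)(1) = 50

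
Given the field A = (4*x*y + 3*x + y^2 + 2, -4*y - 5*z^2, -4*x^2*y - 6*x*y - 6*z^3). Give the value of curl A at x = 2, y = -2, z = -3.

(-58, -44, -4)

(∇×A)₁ = ∂A₃/∂y − ∂A₂/∂z = -4*x^2 - 6*x + 10*z
(∇×A)₂ = ∂A₁/∂z − ∂A₃/∂x = 8*x*y + 6*y
(∇×A)₃ = ∂A₂/∂x − ∂A₁/∂y = -4*x - 2*y
∇×A = (-4*x^2 - 6*x + 10*z, 8*x*y + 6*y, -4*x - 2*y)
At (2, -2, -3): (-58, -44, -4).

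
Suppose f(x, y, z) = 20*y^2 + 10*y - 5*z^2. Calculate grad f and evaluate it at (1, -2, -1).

∂f/∂x = 0
∂f/∂y = 40*y + 10
∂f/∂z = -10*z
∇f = (0, 40*y + 10, -10*z)
At (1, -2, -1): (0, -70, 10).

(0, -70, 10)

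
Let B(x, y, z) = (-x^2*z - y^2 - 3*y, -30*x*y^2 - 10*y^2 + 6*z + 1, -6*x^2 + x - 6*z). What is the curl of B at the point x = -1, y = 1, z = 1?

(∇×B)₁ = ∂B₃/∂y − ∂B₂/∂z = -6
(∇×B)₂ = ∂B₁/∂z − ∂B₃/∂x = -x^2 + 12*x - 1
(∇×B)₃ = ∂B₂/∂x − ∂B₁/∂y = -30*y^2 + 2*y + 3
∇×B = (-6, -x^2 + 12*x - 1, -30*y^2 + 2*y + 3)
At (-1, 1, 1): (-6, -14, -25).

(-6, -14, -25)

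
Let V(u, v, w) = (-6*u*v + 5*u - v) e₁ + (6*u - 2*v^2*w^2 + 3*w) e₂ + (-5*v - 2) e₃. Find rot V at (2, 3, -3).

(-116, 0, 19)

(∇×V)₁ = ∂V₃/∂v − ∂V₂/∂w = 4*v^2*w - 8
(∇×V)₂ = ∂V₁/∂w − ∂V₃/∂u = 0
(∇×V)₃ = ∂V₂/∂u − ∂V₁/∂v = 6*u + 7
∇×V = (4*v^2*w - 8, 0, 6*u + 7)
At (2, 3, -3): (-116, 0, 19).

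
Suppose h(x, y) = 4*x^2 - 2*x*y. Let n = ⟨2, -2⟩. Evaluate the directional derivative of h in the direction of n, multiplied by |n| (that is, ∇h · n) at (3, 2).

∂h/∂x = 8*x - 2*y
∂h/∂y = -2*x
∇h at (3, 2) = (20, -6)
∇h · n = (20)(2) + (-6)(-2) = 52

52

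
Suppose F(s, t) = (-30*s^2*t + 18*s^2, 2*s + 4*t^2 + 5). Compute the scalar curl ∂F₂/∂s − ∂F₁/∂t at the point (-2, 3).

∂F₂/∂s = 2
∂F₁/∂t = -30*s^2
Scalar curl = 30*s^2 + 2
At (-2, 3): 122.

122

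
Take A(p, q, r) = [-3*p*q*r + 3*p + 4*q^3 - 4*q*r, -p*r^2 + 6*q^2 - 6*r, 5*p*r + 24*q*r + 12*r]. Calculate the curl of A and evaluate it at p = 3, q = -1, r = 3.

(96, -2, 18)

(∇×A)₁ = ∂A₃/∂q − ∂A₂/∂r = 2*p*r + 24*r + 6
(∇×A)₂ = ∂A₁/∂r − ∂A₃/∂p = -3*p*q - 4*q - 5*r
(∇×A)₃ = ∂A₂/∂p − ∂A₁/∂q = 3*p*r - 12*q^2 - r^2 + 4*r
∇×A = (2*p*r + 24*r + 6, -3*p*q - 4*q - 5*r, 3*p*r - 12*q^2 - r^2 + 4*r)
At (3, -1, 3): (96, -2, 18).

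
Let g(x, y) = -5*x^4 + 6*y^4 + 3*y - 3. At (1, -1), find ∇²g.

∂²g/∂x² = -60*x^2
∂²g/∂y² = 72*y^2
∇²g = -60*x^2 + 72*y^2
At (1, -1): 12.

12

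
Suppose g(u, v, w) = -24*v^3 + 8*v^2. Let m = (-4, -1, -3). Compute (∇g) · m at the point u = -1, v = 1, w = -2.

∂g/∂u = 0
∂g/∂v = -72*v^2 + 16*v
∂g/∂w = 0
∇g at (-1, 1, -2) = (0, -56, 0)
∇g · m = (0)(-4) + (-56)(-1) + (0)(-3) = 56

56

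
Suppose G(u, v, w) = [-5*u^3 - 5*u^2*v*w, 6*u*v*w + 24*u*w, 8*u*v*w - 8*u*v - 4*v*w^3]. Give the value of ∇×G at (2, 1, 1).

(∇×G)₁ = ∂G₃/∂v − ∂G₂/∂w = -6*u*v + 8*u*w - 32*u - 4*w^3
(∇×G)₂ = ∂G₁/∂w − ∂G₃/∂u = -5*u^2*v - 8*v*w + 8*v
(∇×G)₃ = ∂G₂/∂u − ∂G₁/∂v = 5*u^2*w + 6*v*w + 24*w
∇×G = (-6*u*v + 8*u*w - 32*u - 4*w^3, -5*u^2*v - 8*v*w + 8*v, 5*u^2*w + 6*v*w + 24*w)
At (2, 1, 1): (-64, -20, 50).

(-64, -20, 50)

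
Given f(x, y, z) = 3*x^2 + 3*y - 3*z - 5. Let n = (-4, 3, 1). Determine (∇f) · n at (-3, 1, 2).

∂f/∂x = 6*x
∂f/∂y = 3
∂f/∂z = -3
∇f at (-3, 1, 2) = (-18, 3, -3)
∇f · n = (-18)(-4) + (3)(3) + (-3)(1) = 78

78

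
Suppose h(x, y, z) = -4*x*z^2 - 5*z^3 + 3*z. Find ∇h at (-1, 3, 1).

∂h/∂x = -4*z^2
∂h/∂y = 0
∂h/∂z = -8*x*z - 15*z^2 + 3
∇h = (-4*z^2, 0, -8*x*z - 15*z^2 + 3)
At (-1, 3, 1): (-4, 0, -4).

(-4, 0, -4)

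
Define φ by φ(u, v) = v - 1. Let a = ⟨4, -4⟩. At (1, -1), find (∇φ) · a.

-4

∂φ/∂u = 0
∂φ/∂v = 1
∇φ at (1, -1) = (0, 1)
∇φ · a = (0)(4) + (1)(-4) = -4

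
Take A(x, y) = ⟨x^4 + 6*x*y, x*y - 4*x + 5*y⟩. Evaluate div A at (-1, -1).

-6

∂A₁/∂x = 4*x^3 + 6*y
∂A₂/∂y = x + 5
∇·A = 4*x^3 + x + 6*y + 5
At (-1, -1): -6.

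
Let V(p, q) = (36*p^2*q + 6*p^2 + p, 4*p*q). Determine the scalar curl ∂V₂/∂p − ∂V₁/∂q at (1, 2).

∂V₂/∂p = 4*q
∂V₁/∂q = 36*p^2
Scalar curl = -36*p^2 + 4*q
At (1, 2): -28.

-28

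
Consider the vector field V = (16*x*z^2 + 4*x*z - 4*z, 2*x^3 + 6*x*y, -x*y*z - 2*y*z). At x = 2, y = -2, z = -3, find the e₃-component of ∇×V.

(∇×V)_3 = ∂V₂/∂x − ∂V₁/∂y
= 6*x^2 + 6*y − (0)
= 6*x^2 + 6*y
At (2, -2, -3): 12.

12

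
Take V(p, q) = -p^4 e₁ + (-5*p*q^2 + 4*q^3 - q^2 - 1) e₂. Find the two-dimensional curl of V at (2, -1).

-5

∂V₂/∂p = -5*q^2
∂V₁/∂q = 0
Scalar curl = -5*q^2
At (2, -1): -5.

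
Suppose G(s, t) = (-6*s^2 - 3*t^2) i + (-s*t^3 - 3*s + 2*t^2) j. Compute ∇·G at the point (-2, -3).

∂G₁/∂s = -12*s
∂G₂/∂t = -3*s*t^2 + 4*t
∇·G = -3*s*t^2 - 12*s + 4*t
At (-2, -3): 66.

66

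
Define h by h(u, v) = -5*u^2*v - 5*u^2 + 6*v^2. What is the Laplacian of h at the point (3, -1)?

12

∂²h/∂u² = -10*(v + 1)
∂²h/∂v² = 12
∇²h = -10*v + 2
At (3, -1): 12.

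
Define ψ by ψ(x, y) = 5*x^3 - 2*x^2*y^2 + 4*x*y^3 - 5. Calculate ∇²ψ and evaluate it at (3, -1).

-22

∂²ψ/∂x² = 2*(15*x - 2*y^2)
∂²ψ/∂y² = 4*x*(-x + 6*y)
∇²ψ = -4*x^2 + 24*x*y + 30*x - 4*y^2
At (3, -1): -22.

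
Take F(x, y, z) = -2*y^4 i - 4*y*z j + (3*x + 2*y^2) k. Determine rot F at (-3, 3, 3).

(∇×F)₁ = ∂F₃/∂y − ∂F₂/∂z = 8*y
(∇×F)₂ = ∂F₁/∂z − ∂F₃/∂x = -3
(∇×F)₃ = ∂F₂/∂x − ∂F₁/∂y = 8*y^3
∇×F = (8*y, -3, 8*y^3)
At (-3, 3, 3): (24, -3, 216).

(24, -3, 216)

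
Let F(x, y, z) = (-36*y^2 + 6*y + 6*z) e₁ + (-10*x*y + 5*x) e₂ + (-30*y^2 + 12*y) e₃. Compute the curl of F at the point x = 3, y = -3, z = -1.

(∇×F)₁ = ∂F₃/∂y − ∂F₂/∂z = -60*y + 12
(∇×F)₂ = ∂F₁/∂z − ∂F₃/∂x = 6
(∇×F)₃ = ∂F₂/∂x − ∂F₁/∂y = 62*y - 1
∇×F = (-60*y + 12, 6, 62*y - 1)
At (3, -3, -1): (192, 6, -187).

(192, 6, -187)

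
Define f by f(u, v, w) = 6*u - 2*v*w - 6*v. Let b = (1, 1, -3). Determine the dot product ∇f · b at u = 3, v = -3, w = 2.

∂f/∂u = 6
∂f/∂v = -2*w - 6
∂f/∂w = -2*v
∇f at (3, -3, 2) = (6, -10, 6)
∇f · b = (6)(1) + (-10)(1) + (6)(-3) = -22

-22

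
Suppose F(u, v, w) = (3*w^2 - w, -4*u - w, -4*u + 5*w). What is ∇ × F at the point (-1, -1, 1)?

(1, 9, -4)

(∇×F)₁ = ∂F₃/∂v − ∂F₂/∂w = 1
(∇×F)₂ = ∂F₁/∂w − ∂F₃/∂u = 6*w + 3
(∇×F)₃ = ∂F₂/∂u − ∂F₁/∂v = -4
∇×F = (1, 6*w + 3, -4)
At (-1, -1, 1): (1, 9, -4).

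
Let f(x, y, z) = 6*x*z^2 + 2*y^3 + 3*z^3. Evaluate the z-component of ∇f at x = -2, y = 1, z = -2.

(∇f)_3 = ∂f/∂z = 12*x*z + 9*z^2
At (-2, 1, -2): 84.

84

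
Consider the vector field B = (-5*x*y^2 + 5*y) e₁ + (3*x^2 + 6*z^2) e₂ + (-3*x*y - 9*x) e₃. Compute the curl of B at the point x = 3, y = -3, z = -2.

(15, 0, -77)

(∇×B)₁ = ∂B₃/∂y − ∂B₂/∂z = -3*x - 12*z
(∇×B)₂ = ∂B₁/∂z − ∂B₃/∂x = 3*y + 9
(∇×B)₃ = ∂B₂/∂x − ∂B₁/∂y = 10*x*y + 6*x - 5
∇×B = (-3*x - 12*z, 3*y + 9, 10*x*y + 6*x - 5)
At (3, -3, -2): (15, 0, -77).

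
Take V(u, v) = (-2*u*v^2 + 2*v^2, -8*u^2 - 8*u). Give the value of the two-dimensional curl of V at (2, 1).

-36

∂V₂/∂u = -16*u - 8
∂V₁/∂v = -4*u*v + 4*v
Scalar curl = 4*u*v - 16*u - 4*v - 8
At (2, 1): -36.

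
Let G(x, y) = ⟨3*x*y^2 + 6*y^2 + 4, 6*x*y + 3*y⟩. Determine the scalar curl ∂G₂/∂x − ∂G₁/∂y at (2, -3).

∂G₂/∂x = 6*y
∂G₁/∂y = 6*x*y + 12*y
Scalar curl = -6*x*y - 6*y
At (2, -3): 54.

54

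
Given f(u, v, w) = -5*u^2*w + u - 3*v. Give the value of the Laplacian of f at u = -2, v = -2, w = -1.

10

∂²f/∂u² = -10*w
∂²f/∂v² = 0
∂²f/∂w² = 0
∇²f = -10*w
At (-2, -2, -1): 10.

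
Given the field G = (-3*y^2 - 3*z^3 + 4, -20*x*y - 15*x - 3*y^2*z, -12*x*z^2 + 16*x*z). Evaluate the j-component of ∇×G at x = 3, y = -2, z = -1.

(∇×G)_2 = ∂G₁/∂z − ∂G₃/∂x
= -9*z^2 − (-12*z^2 + 16*z)
= 3*z^2 - 16*z
At (3, -2, -1): 19.

19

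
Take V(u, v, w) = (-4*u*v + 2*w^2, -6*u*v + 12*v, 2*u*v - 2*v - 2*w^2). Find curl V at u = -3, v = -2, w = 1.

(∇×V)₁ = ∂V₃/∂v − ∂V₂/∂w = 2*u - 2
(∇×V)₂ = ∂V₁/∂w − ∂V₃/∂u = -2*v + 4*w
(∇×V)₃ = ∂V₂/∂u − ∂V₁/∂v = 4*u - 6*v
∇×V = (2*u - 2, -2*v + 4*w, 4*u - 6*v)
At (-3, -2, 1): (-8, 8, 0).

(-8, 8, 0)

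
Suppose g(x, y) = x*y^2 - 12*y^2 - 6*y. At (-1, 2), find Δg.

∂²g/∂x² = 0
∂²g/∂y² = 2*(x - 12)
∇²g = 2*x - 24
At (-1, 2): -26.

-26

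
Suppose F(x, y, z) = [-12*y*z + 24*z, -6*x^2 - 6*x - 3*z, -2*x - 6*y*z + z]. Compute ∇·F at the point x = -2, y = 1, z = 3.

∂F₁/∂x = 0
∂F₂/∂y = 0
∂F₃/∂z = -6*y + 1
∇·F = -6*y + 1
At (-2, 1, 3): -5.

-5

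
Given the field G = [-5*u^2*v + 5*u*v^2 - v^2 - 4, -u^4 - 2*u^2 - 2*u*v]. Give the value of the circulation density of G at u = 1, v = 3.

∂G₂/∂u = -4*u^3 - 4*u - 2*v
∂G₁/∂v = -5*u^2 + 10*u*v - 2*v
Scalar curl = -4*u^3 + 5*u^2 - 10*u*v - 4*u
At (1, 3): -33.

-33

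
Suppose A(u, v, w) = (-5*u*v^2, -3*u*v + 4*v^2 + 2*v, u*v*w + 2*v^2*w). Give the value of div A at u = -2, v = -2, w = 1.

∂A₁/∂u = -5*v^2
∂A₂/∂v = -3*u + 8*v + 2
∂A₃/∂w = u*v + 2*v^2
∇·A = u*v - 3*u - 3*v^2 + 8*v + 2
At (-2, -2, 1): -16.

-16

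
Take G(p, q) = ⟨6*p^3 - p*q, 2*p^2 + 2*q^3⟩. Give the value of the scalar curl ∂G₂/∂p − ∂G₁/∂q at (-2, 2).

∂G₂/∂p = 4*p
∂G₁/∂q = -p
Scalar curl = 5*p
At (-2, 2): -10.

-10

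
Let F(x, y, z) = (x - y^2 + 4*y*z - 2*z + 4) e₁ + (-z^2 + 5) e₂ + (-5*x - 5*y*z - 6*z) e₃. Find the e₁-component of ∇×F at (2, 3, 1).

(∇×F)_1 = ∂F₃/∂y − ∂F₂/∂z
= -5*z − (-2*z)
= -3*z
At (2, 3, 1): -3.

-3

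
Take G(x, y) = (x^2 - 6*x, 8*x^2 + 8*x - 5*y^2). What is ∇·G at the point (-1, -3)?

∂G₁/∂x = 2*x - 6
∂G₂/∂y = -10*y
∇·G = 2*x - 10*y - 6
At (-1, -3): 22.

22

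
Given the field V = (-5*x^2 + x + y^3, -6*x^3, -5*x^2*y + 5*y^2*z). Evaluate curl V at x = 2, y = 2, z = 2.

(20, 40, -84)

(∇×V)₁ = ∂V₃/∂y − ∂V₂/∂z = -5*x^2 + 10*y*z
(∇×V)₂ = ∂V₁/∂z − ∂V₃/∂x = 10*x*y
(∇×V)₃ = ∂V₂/∂x − ∂V₁/∂y = -18*x^2 - 3*y^2
∇×V = (-5*x^2 + 10*y*z, 10*x*y, -18*x^2 - 3*y^2)
At (2, 2, 2): (20, 40, -84).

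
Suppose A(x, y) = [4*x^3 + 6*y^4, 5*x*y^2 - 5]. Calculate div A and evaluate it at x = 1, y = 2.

32

∂A₁/∂x = 12*x^2
∂A₂/∂y = 10*x*y
∇·A = 12*x^2 + 10*x*y
At (1, 2): 32.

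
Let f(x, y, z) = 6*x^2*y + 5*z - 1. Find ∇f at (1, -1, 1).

(-12, 6, 5)

∂f/∂x = 12*x*y
∂f/∂y = 6*x^2
∂f/∂z = 5
∇f = (12*x*y, 6*x^2, 5)
At (1, -1, 1): (-12, 6, 5).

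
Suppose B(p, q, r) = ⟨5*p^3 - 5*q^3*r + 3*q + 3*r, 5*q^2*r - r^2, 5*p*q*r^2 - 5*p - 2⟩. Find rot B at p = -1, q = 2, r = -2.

(∇×B)₁ = ∂B₃/∂q − ∂B₂/∂r = 5*p*r^2 - 5*q^2 + 2*r
(∇×B)₂ = ∂B₁/∂r − ∂B₃/∂p = -5*q^3 - 5*q*r^2 + 8
(∇×B)₃ = ∂B₂/∂p − ∂B₁/∂q = 15*q^2*r - 3
∇×B = (5*p*r^2 - 5*q^2 + 2*r, -5*q^3 - 5*q*r^2 + 8, 15*q^2*r - 3)
At (-1, 2, -2): (-44, -72, -123).

(-44, -72, -123)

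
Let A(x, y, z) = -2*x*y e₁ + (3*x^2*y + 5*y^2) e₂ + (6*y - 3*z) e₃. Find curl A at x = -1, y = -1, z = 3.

(6, 0, 4)

(∇×A)₁ = ∂A₃/∂y − ∂A₂/∂z = 6
(∇×A)₂ = ∂A₁/∂z − ∂A₃/∂x = 0
(∇×A)₃ = ∂A₂/∂x − ∂A₁/∂y = 6*x*y + 2*x
∇×A = (6, 0, 6*x*y + 2*x)
At (-1, -1, 3): (6, 0, 4).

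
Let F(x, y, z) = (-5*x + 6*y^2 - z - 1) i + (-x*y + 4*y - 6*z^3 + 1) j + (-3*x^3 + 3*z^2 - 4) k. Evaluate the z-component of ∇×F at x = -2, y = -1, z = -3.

13

(∇×F)_3 = ∂F₂/∂x − ∂F₁/∂y
= -y − (12*y)
= -13*y
At (-2, -1, -3): 13.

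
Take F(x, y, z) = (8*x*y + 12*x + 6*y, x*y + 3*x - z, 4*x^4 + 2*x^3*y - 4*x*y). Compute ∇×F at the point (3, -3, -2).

(43, -282, -30)

(∇×F)₁ = ∂F₃/∂y − ∂F₂/∂z = 2*x^3 - 4*x + 1
(∇×F)₂ = ∂F₁/∂z − ∂F₃/∂x = -16*x^3 - 6*x^2*y + 4*y
(∇×F)₃ = ∂F₂/∂x − ∂F₁/∂y = -8*x + y - 3
∇×F = (2*x^3 - 4*x + 1, -16*x^3 - 6*x^2*y + 4*y, -8*x + y - 3)
At (3, -3, -2): (43, -282, -30).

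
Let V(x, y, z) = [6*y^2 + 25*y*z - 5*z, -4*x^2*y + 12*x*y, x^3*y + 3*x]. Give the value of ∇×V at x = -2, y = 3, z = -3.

(∇×V)₁ = ∂V₃/∂y − ∂V₂/∂z = x^3
(∇×V)₂ = ∂V₁/∂z − ∂V₃/∂x = -3*x^2*y + 25*y - 8
(∇×V)₃ = ∂V₂/∂x − ∂V₁/∂y = -8*x*y - 25*z
∇×V = (x^3, -3*x^2*y + 25*y - 8, -8*x*y - 25*z)
At (-2, 3, -3): (-8, 31, 123).

(-8, 31, 123)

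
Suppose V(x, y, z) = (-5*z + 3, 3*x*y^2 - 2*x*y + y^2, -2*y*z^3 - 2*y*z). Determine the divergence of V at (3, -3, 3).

∂V₁/∂x = 0
∂V₂/∂y = 6*x*y - 2*x + 2*y
∂V₃/∂z = -6*y*z^2 - 2*y
∇·V = 6*x*y - 2*x - 6*y*z^2
At (3, -3, 3): 102.

102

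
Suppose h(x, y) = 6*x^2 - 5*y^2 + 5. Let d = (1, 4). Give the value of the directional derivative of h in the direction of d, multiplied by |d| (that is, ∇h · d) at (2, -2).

∂h/∂x = 12*x
∂h/∂y = -10*y
∇h at (2, -2) = (24, 20)
∇h · d = (24)(1) + (20)(4) = 104

104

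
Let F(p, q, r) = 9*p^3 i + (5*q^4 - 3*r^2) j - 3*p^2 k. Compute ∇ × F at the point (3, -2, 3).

(∇×F)₁ = ∂F₃/∂q − ∂F₂/∂r = 6*r
(∇×F)₂ = ∂F₁/∂r − ∂F₃/∂p = 6*p
(∇×F)₃ = ∂F₂/∂p − ∂F₁/∂q = 0
∇×F = (6*r, 6*p, 0)
At (3, -2, 3): (18, 18, 0).

(18, 18, 0)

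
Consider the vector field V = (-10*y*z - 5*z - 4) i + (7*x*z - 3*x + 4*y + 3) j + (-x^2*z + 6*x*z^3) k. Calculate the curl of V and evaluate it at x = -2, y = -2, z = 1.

(∇×V)₁ = ∂V₃/∂y − ∂V₂/∂z = -7*x
(∇×V)₂ = ∂V₁/∂z − ∂V₃/∂x = 2*x*z - 10*y - 6*z^3 - 5
(∇×V)₃ = ∂V₂/∂x − ∂V₁/∂y = 17*z - 3
∇×V = (-7*x, 2*x*z - 10*y - 6*z^3 - 5, 17*z - 3)
At (-2, -2, 1): (14, 5, 14).

(14, 5, 14)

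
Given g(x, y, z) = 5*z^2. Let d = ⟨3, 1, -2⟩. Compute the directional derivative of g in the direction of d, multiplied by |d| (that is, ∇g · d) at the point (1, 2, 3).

-60

∂g/∂x = 0
∂g/∂y = 0
∂g/∂z = 10*z
∇g at (1, 2, 3) = (0, 0, 30)
∇g · d = (0)(3) + (0)(1) + (30)(-2) = -60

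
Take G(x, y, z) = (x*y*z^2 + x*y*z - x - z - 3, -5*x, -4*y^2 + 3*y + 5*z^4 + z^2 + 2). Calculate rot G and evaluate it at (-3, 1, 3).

(-5, -22, 31)

(∇×G)₁ = ∂G₃/∂y − ∂G₂/∂z = -8*y + 3
(∇×G)₂ = ∂G₁/∂z − ∂G₃/∂x = 2*x*y*z + x*y - 1
(∇×G)₃ = ∂G₂/∂x − ∂G₁/∂y = -x*z^2 - x*z - 5
∇×G = (-8*y + 3, 2*x*y*z + x*y - 1, -x*z^2 - x*z - 5)
At (-3, 1, 3): (-5, -22, 31).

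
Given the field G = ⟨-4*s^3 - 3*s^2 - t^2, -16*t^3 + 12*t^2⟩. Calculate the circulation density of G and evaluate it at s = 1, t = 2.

∂G₂/∂s = 0
∂G₁/∂t = -2*t
Scalar curl = 2*t
At (1, 2): 4.

4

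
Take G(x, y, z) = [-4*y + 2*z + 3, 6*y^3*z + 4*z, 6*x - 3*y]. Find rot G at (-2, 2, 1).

(-55, -4, 4)

(∇×G)₁ = ∂G₃/∂y − ∂G₂/∂z = -6*y^3 - 7
(∇×G)₂ = ∂G₁/∂z − ∂G₃/∂x = -4
(∇×G)₃ = ∂G₂/∂x − ∂G₁/∂y = 4
∇×G = (-6*y^3 - 7, -4, 4)
At (-2, 2, 1): (-55, -4, 4).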